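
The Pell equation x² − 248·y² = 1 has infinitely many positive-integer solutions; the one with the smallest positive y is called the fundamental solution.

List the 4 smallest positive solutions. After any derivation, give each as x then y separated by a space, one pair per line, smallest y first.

[15; 1,2,1,30] for √248; ℓ=4 ⇒ convergent index 3
step 0: (15, 1)  from 15·(1,0) + (0,1)
step 1: (16, 1)  from 1·(15,1) + (1,0)
step 2: (47, 3)  from 2·(16,1) + (15,1)
step 3: (63, 4)  from 1·(47,3) + (16,1)
(x₁, y₁) = (63, 4);  63² − 248·4² = 1 ✓
(63+4√248)^2 = 7937 + 504√248
(63+4√248)^3 = 999999 + 63500√248
(63+4√248)^4 = 125991937 + 8000496√248

63 4
7937 504
999999 63500
125991937 8000496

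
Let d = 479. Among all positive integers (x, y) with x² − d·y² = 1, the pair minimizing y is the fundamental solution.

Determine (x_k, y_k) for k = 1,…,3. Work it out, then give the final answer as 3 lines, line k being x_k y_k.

√479 → a₀=21, period (1,7,1,3,2,21,2,3,1,7,1,42); ℓ=12 even so k=11
i=0: a=21 ⇒ p=21, q=1
…
i=2: a=7 ⇒ p=175, q=8
i=3: a=1 ⇒ p=197, q=9
i=4: a=3 ⇒ p=766, q=35
i=5: a=2 ⇒ p=1729, q=79
i=6: a=21 ⇒ p=37075, q=1694
i=7: a=2 ⇒ p=75879, q=3467
i=8: a=3 ⇒ p=264712, q=12095
i=9: a=1 ⇒ p=340591, q=15562
i=10: a=7 ⇒ p=2648849, q=121029
i=11: a=1 ⇒ p=2989440, q=136591
(x₁, y₁) = (2989440, 136591);  2989440² − 479·136591² = 1 ✓
(2989440+136591√479)^2 = 17873503027199 + 816661198080√479
(2989440+136591√479)^3 = 106863529779256567680 + 4882719303976413809√479

2989440 136591
17873503027199 816661198080
106863529779256567680 4882719303976413809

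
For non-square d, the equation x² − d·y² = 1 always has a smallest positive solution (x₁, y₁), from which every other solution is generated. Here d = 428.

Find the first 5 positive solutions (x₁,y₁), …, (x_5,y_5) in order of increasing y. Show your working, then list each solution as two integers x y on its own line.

[20; 1,2,4,1,5,10,5,1,4,2,1,40] for √428; ℓ=12 ⇒ convergent index 11
i=0: a=20 ⇒ p=20, q=1
i=1: a=1 ⇒ p=21, q=1
…
i=3: a=4 ⇒ p=269, q=13
i=4: a=1 ⇒ p=331, q=16
i=5: a=5 ⇒ p=1924, q=93
i=6: a=10 ⇒ p=19571, q=946
i=7: a=5 ⇒ p=99779, q=4823
…
i=9: a=4 ⇒ p=577179, q=27899
i=10: a=2 ⇒ p=1273708, q=61567
i=11: a=1 ⇒ p=1850887, q=89466
→ (1850887, 89466).  Check: 1850887²=3425782686769, 428·89466²=3425782686768, difference 1.
k=2:  x_2 = 1850887·1850887+428·89466·89466 = 6851565373537,  y_2 = 1850887·89466+89466·1850887 = 331182912684
k=3:  x_3 = 1850887·6851565373537+428·89466·331182912684 = 25362946559057703751,  y_3 = 1850887·331182912684+89466·6851565373537 = 1225964295417811950
k=4:  x_4 = 1850887·25362946559057703751+428·89466·1225964295417811950 = 93887896135702420679780737,  y_4 = 1850887·1225964295417811950+89466·25362946559057703751 = 4538242753705644230486616
k=5:  x_5 = 1850887·93887896135702420679780737+428·89466·4538242753705644230486616 = 347551772829818329662915600223687,  y_5 = 1850887·4538242753705644230486616+89466·93887896135702420679780737 = 16799549031354731501369944644834

1850887 89466
6851565373537 331182912684
25362946559057703751 1225964295417811950
93887896135702420679780737 4538242753705644230486616
347551772829818329662915600223687 16799549031354731501369944644834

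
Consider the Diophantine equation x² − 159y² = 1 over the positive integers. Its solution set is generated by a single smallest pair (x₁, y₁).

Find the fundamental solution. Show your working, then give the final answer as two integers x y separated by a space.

1324 105

√159 → a₀=12, period (1,1,1,1,3,1,1,1,1,24); ℓ=10 even so k=9
step 0: (12, 1)  from 12·(1,0) + (0,1)
step 1: (13, 1)  from 1·(12,1) + (1,0)
step 2: (25, 2)  from 1·(13,1) + (12,1)
…
step 8: (807, 64)  from 1·(517,41) + (290,23)
step 9: (1324, 105)  from 1·(807,64) + (517,41)
(x₁, y₁) = (1324, 105);  1324² − 159·105² = 1 ✓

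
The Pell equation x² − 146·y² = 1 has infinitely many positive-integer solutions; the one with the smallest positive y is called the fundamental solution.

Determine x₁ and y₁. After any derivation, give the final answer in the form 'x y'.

[12; 12,24] for √146; ℓ=2 ⇒ convergent index 1
step 0: (12, 1)  from 12·(1,0) + (0,1)
step 1: (145, 12)  from 12·(12,1) + (1,0)
(x₁, y₁) = (145, 12);  145² − 146·12² = 1 ✓

145 12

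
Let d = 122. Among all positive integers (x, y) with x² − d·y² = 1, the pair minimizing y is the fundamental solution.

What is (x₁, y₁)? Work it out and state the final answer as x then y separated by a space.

243 22

d=122: √d = [11; 22] (ℓ=1, odd), read p_1/q_1
step 0: (11, 1)  from 11·(1,0) + (0,1)
step 1: (243, 22)  from 22·(11,1) + (1,0)
(x₁, y₁) = (243, 22);  243² − 122·22² = 1 ✓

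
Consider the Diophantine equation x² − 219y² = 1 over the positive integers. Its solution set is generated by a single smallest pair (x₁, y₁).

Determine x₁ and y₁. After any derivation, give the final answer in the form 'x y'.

[14; 1,3,1,28] for √219; ℓ=4 ⇒ convergent index 3
k=0  a_k=14  p_k/q_k = 14/1
k=1  a_k=1  p_k/q_k = 15/1
k=2  a_k=3  p_k/q_k = 59/4
k=3  a_k=1  p_k/q_k = 74/5
→ (74, 5).  Check: 74²=5476, 219·5²=5475, difference 1.

74 5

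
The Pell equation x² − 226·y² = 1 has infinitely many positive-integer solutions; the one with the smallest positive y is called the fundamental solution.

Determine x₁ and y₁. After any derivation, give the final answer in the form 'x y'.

[15; 30] for √226; ℓ=1 ⇒ convergent index 1
i=0: a=15 ⇒ p=15, q=1
i=1: a=30 ⇒ p=451, q=30
→ (451, 30).  Check: 451²=203401, 226·30²=203400, difference 1.

451 30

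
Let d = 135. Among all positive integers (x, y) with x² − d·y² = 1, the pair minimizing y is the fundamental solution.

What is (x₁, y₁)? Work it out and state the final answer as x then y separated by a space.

√135 → a₀=11, period (1,1,1,1,1,1,1,22); ℓ=8 even so k=7
step 0: (11, 1)  from 11·(1,0) + (0,1)
step 1: (12, 1)  from 1·(11,1) + (1,0)
step 2: (23, 2)  from 1·(12,1) + (11,1)
step 3: (35, 3)  from 1·(23,2) + (12,1)
step 4: (58, 5)  from 1·(35,3) + (23,2)
step 5: (93, 8)  from 1·(58,5) + (35,3)
step 6: (151, 13)  from 1·(93,8) + (58,5)
step 7: (244, 21)  from 1·(151,13) + (93,8)
(x₁, y₁) = (244, 21);  244² − 135·21² = 1 ✓

244 21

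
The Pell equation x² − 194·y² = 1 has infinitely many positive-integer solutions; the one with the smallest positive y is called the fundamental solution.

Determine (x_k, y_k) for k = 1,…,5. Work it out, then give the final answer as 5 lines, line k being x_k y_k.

[13; 1,12,1,26] for √194; ℓ=4 ⇒ convergent index 3
i=0: a=13 ⇒ p=13, q=1
…
i=2: a=12 ⇒ p=181, q=13
i=3: a=1 ⇒ p=195, q=14
→ (195, 14).  Check: 195²=38025, 194·14²=38024, difference 1.
n=2: (195,14)∘(195,14) = (195·195+194·14·14, 195·14+14·195) = (76049,5460)
n=3: (76049,5460)∘(195,14) = (195·76049+194·14·5460, 195·5460+14·76049) = (29658915,2129386)
n=4: (29658915,2129386)∘(195,14) = (195·29658915+194·14·2129386, 195·2129386+14·29658915) = (11566900801,830455080)
n=5: (11566900801,830455080)∘(195,14) = (195·11566900801+194·14·830455080, 195·830455080+14·11566900801) = (4511061653475,323875351814)

195 14
76049 5460
29658915 2129386
11566900801 830455080
4511061653475 323875351814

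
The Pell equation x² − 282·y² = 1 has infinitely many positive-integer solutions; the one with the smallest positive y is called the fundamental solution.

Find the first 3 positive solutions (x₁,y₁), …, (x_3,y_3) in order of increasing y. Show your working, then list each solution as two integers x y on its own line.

2351 140
11054401 658280
51977791151 3095232420

[16; 1,3,1,4,1,3,1,32] for √282; ℓ=8 ⇒ convergent index 7
step 0: (16, 1)  from 16·(1,0) + (0,1)
step 1: (17, 1)  from 1·(16,1) + (1,0)
…
step 3: (84, 5)  from 1·(67,4) + (17,1)
step 4: (403, 24)  from 4·(84,5) + (67,4)
step 5: (487, 29)  from 1·(403,24) + (84,5)
step 6: (1864, 111)  from 3·(487,29) + (403,24)
step 7: (2351, 140)  from 1·(1864,111) + (487,29)
(x₁, y₁) = (2351, 140);  2351² − 282·140² = 1 ✓
k=2:  x_2 = 2351·2351+282·140·140 = 11054401,  y_2 = 2351·140+140·2351 = 658280
k=3:  x_3 = 2351·11054401+282·140·658280 = 51977791151,  y_3 = 2351·658280+140·11054401 = 3095232420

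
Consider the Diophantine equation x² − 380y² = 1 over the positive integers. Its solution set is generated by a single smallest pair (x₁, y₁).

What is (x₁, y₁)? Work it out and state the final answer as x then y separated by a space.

39 2

√380 = [19; 2,38, …], period ℓ=2 (even) → k=1
k=0  a_k=19  p_k/q_k = 19/1
k=1  a_k=2  p_k/q_k = 39/2
fundamental: x₁=39, y₁=2  (since 1521 − 380·4 = 1)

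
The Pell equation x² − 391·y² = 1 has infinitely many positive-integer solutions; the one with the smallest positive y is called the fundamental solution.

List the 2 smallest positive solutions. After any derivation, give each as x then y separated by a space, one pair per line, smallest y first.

7338680 371133
107712448284799 5447252648880

√391 → a₀=19, period (1,3,2,2,1,…,3,1,38); ℓ=16 even so k=15
step 0: (19, 1)  from 19·(1,0) + (0,1)
…
step 2: (79, 4)  from 3·(20,1) + (19,1)
step 3: (178, 9)  from 2·(79,4) + (20,1)
…
step 12: (696292, 35213)  from 2·(268013,13554) + (160266,8105)
…
step 14: (5678083, 287153)  from 3·(1660597,83980) + (696292,35213)
step 15: (7338680, 371133)  from 1·(5678083,287153) + (1660597,83980)
(x₁, y₁) = (7338680, 371133);  7338680² − 391·371133² = 1 ✓
n=2: (7338680,371133)∘(7338680,371133) = (7338680·7338680+391·371133·371133, 7338680·371133+371133·7338680) = (107712448284799,5447252648880)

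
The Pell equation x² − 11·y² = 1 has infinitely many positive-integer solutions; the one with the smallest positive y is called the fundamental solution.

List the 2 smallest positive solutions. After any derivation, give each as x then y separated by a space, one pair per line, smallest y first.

10 3
199 60

d=11: √d = [3; 3,6] (ℓ=2, even), read p_1/q_1
step 0: (3, 1)  from 3·(1,0) + (0,1)
step 1: (10, 3)  from 3·(3,1) + (1,0)
→ (10, 3).  Check: 10²=100, 11·3²=99, difference 1.
(10+3√11)^2 = 199 + 60√11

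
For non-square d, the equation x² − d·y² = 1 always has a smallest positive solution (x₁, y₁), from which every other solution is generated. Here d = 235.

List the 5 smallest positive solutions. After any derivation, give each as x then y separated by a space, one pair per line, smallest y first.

46 3
4231 276
389206 25389
35802721 2335512
3293461126 214841715

√235 = [15; 3,30, …], period ℓ=2 (even) → k=1
a_0=15:  p_0=15·1+0=15,  q_0=15·0+1=1
a_1=3:  p_1=3·15+1=46,  q_1=3·1+0=3
→ (46, 3).  Check: 46²=2116, 235·3²=2115, difference 1.
n=2: (46,3)∘(46,3) = (46·46+235·3·3, 46·3+3·46) = (4231,276)
n=3: (4231,276)∘(46,3) = (46·4231+235·3·276, 46·276+3·4231) = (389206,25389)
n=4: (389206,25389)∘(46,3) = (46·389206+235·3·25389, 46·25389+3·389206) = (35802721,2335512)
n=5: (35802721,2335512)∘(46,3) = (46·35802721+235·3·2335512, 46·2335512+3·35802721) = (3293461126,214841715)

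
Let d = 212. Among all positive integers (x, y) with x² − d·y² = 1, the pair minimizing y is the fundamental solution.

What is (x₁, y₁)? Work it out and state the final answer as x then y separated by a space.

66249 4550

[14; 1,1,3,1,1,…,1,1,28] for √212; ℓ=14 ⇒ convergent index 13
k=0  a_k=14  p_k/q_k = 14/1
k=1  a_k=1  p_k/q_k = 15/1
…
k=3  a_k=3  p_k/q_k = 102/7
…
k=5  a_k=1  p_k/q_k = 233/16
k=6  a_k=1  p_k/q_k = 364/25
…
k=9  a_k=1  p_k/q_k = 5198/357
k=10  a_k=1  p_k/q_k = 7979/548
k=11  a_k=3  p_k/q_k = 29135/2001
k=12  a_k=1  p_k/q_k = 37114/2549
k=13  a_k=1  p_k/q_k = 66249/4550
fundamental: x₁=66249, y₁=4550  (since 4388930001 − 212·20702500 = 1)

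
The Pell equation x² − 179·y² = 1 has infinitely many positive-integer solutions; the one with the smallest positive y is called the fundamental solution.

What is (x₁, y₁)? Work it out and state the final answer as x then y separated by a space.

4190210 313191

√179 → a₀=13, period (2,1,1,1,3,…,1,2,26); ℓ=14 even so k=13
a_0=13:  p_0=13·1+0=13,  q_0=13·0+1=1
a_1=2:  p_1=2·13+1=27,  q_1=2·1+0=2
…
a_3=1:  p_3=1·40+27=67,  q_3=1·3+2=5
a_4=1:  p_4=1·67+40=107,  q_4=1·5+3=8
…
a_6=5:  p_6=5·388+107=2047,  q_6=5·29+8=153
a_7=13:  p_7=13·2047+388=26999,  q_7=13·153+29=2018
a_8=5:  p_8=5·26999+2047=137042,  q_8=5·2018+153=10243
a_9=3:  p_9=3·137042+26999=438125,  q_9=3·10243+2018=32747
a_10=1:  p_10=1·438125+137042=575167,  q_10=1·32747+10243=42990
…
a_12=1:  p_12=1·1013292+575167=1588459,  q_12=1·75737+42990=118727
a_13=2:  p_13=2·1588459+1013292=4190210,  q_13=2·118727+75737=313191
(x₁, y₁) = (4190210, 313191);  4190210² − 179·313191² = 1 ✓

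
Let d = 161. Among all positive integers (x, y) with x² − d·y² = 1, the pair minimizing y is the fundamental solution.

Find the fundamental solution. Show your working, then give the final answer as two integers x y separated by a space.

11775 928

d=161: √d = [12; 1,2,4,1,2,1,4,2,1,24] (ℓ=10, even), read p_9/q_9
i=0: a=12 ⇒ p=12, q=1
i=1: a=1 ⇒ p=13, q=1
i=2: a=2 ⇒ p=38, q=3
…
i=4: a=1 ⇒ p=203, q=16
i=5: a=2 ⇒ p=571, q=45
i=6: a=1 ⇒ p=774, q=61
i=7: a=4 ⇒ p=3667, q=289
i=8: a=2 ⇒ p=8108, q=639
i=9: a=1 ⇒ p=11775, q=928
→ (11775, 928).  Check: 11775²=138650625, 161·928²=138650624, difference 1.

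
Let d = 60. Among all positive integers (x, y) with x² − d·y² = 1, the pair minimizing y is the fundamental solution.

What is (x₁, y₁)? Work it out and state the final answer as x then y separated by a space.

d=60: √d = [7; 1,2,1,14] (ℓ=4, even), read p_3/q_3
a_0=7:  p_0=7·1+0=7,  q_0=7·0+1=1
…
a_2=2:  p_2=2·8+7=23,  q_2=2·1+1=3
a_3=1:  p_3=1·23+8=31,  q_3=1·3+1=4
→ (31, 4).  Check: 31²=961, 60·4²=960, difference 1.

31 4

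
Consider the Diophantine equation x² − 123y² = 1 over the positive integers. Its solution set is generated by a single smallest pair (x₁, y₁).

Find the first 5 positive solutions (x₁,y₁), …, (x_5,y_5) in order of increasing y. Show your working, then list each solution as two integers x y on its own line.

√123 = [11; 11,22, …], period ℓ=2 (even) → k=1
a_0=11:  p_0=11·1+0=11,  q_0=11·0+1=1
a_1=11:  p_1=11·11+1=122,  q_1=11·1+0=11
→ (122, 11).  Check: 122²=14884, 123·11²=14883, difference 1.
k=2:  x_2 = 122·122+123·11·11 = 29767,  y_2 = 122·11+11·122 = 2684
k=3:  x_3 = 122·29767+123·11·2684 = 7263026,  y_3 = 122·2684+11·29767 = 654885
k=4:  x_4 = 122·7263026+123·11·654885 = 1772148577,  y_4 = 122·654885+11·7263026 = 159789256
k=5:  x_5 = 122·1772148577+123·11·159789256 = 432396989762,  y_5 = 122·159789256+11·1772148577 = 38987923579

122 11
29767 2684
7263026 654885
1772148577 159789256
432396989762 38987923579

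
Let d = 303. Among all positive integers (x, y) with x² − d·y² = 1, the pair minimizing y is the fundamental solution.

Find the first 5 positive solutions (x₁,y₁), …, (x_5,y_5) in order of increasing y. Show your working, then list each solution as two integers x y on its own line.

d=303: √d = [17; 2,2,5,2,2,34] (ℓ=6, even), read p_5/q_5
i=0: a=17 ⇒ p=17, q=1
…
i=2: a=2 ⇒ p=87, q=5
…
i=4: a=2 ⇒ p=1027, q=59
i=5: a=2 ⇒ p=2524, q=145
→ (2524, 145).  Check: 2524²=6370576, 303·145²=6370575, difference 1.
(2524+145√303)^2 = 12741151 + 731960√303
(2524+145√303)^3 = 64317327724 + 3694933935√303
(2524+145√303)^4 = 324673857609601 + 18652025771920√303
(2524+145√303)^5 = 1638953568895938124 + 94155422401718225√303

2524 145
12741151 731960
64317327724 3694933935
324673857609601 18652025771920
1638953568895938124 94155422401718225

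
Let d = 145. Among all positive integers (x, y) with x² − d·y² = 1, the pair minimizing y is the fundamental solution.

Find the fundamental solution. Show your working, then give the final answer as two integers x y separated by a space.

√145 = [12; 24, …], period ℓ=1 (odd) → k=1
step 0: (12, 1)  from 12·(1,0) + (0,1)
step 1: (289, 24)  from 24·(12,1) + (1,0)
(x₁, y₁) = (289, 24);  289² − 145·24² = 1 ✓

289 24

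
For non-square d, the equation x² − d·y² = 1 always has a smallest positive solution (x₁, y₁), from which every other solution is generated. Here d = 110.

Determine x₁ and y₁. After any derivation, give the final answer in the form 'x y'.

√110 = [10; 2,20, …], period ℓ=2 (even) → k=1
step 0: (10, 1)  from 10·(1,0) + (0,1)
step 1: (21, 2)  from 2·(10,1) + (1,0)
→ (21, 2).  Check: 21²=441, 110·2²=440, difference 1.

21 2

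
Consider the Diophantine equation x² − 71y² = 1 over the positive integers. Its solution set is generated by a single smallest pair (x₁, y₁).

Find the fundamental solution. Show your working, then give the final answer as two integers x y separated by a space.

3480 413

[8; 2,2,1,7,1,2,2,16] for √71; ℓ=8 ⇒ convergent index 7
k=0  a_k=8  p_k/q_k = 8/1
…
k=2  a_k=2  p_k/q_k = 42/5
…
k=5  a_k=1  p_k/q_k = 514/61
k=6  a_k=2  p_k/q_k = 1483/176
k=7  a_k=2  p_k/q_k = 3480/413
→ (3480, 413).  Check: 3480²=12110400, 71·413²=12110399, difference 1.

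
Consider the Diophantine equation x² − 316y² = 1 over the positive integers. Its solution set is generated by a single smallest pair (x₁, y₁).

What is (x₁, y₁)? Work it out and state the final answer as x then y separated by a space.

12799 720

√316 = [17; 1,3,2,8,2,3,1,34, …], period ℓ=8 (even) → k=7
i=0: a=17 ⇒ p=17, q=1
…
i=3: a=2 ⇒ p=160, q=9
…
i=6: a=3 ⇒ p=9937, q=559
i=7: a=1 ⇒ p=12799, q=720
fundamental: x₁=12799, y₁=720  (since 163814401 − 316·518400 = 1)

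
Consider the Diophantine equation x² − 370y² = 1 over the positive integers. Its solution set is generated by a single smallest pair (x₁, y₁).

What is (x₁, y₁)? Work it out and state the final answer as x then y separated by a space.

√370 = [19; 4,4,38, …], period ℓ=3 (odd) → k=5
i=0: a=19 ⇒ p=19, q=1
i=1: a=4 ⇒ p=77, q=4
i=2: a=4 ⇒ p=327, q=17
…
i=4: a=4 ⇒ p=50339, q=2617
i=5: a=4 ⇒ p=213859, q=11118
fundamental: x₁=213859, y₁=11118  (since 45735671881 − 370·123609924 = 1)

213859 11118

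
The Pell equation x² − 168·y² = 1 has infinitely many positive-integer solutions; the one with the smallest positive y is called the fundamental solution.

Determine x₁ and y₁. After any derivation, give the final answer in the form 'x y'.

13 1

√168 = [12; 1,24, …], period ℓ=2 (even) → k=1
a_0=12:  p_0=12·1+0=12,  q_0=12·0+1=1
a_1=1:  p_1=1·12+1=13,  q_1=1·1+0=1
→ (13, 1).  Check: 13²=169, 168·1²=168, difference 1.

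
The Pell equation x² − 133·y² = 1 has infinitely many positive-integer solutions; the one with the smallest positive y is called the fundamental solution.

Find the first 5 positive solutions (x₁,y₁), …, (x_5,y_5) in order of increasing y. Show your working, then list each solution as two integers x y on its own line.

2588599 224460
13401689565601 1162073863080
69383200415647777399 6016286479789825380
359210566425477440164982401 31147506330593762303822160
1859704226076779569066850908714999 161256807479731348725343689282300

[11; 1,1,7,5,1,…,1,1,22] for √133; ℓ=16 ⇒ convergent index 15
step 0: (11, 1)  from 11·(1,0) + (0,1)
…
step 2: (23, 2)  from 1·(12,1) + (11,1)
step 3: (173, 15)  from 7·(23,2) + (12,1)
step 4: (888, 77)  from 5·(173,15) + (23,2)
…
step 9: (10979, 952)  from 1·(7969,691) + (3010,261)
…
step 12: (168583, 14618)  from 5·(29927,2595) + (18948,1643)
step 13: (1210008, 104921)  from 7·(168583,14618) + (29927,2595)
step 14: (1378591, 119539)  from 1·(1210008,104921) + (168583,14618)
step 15: (2588599, 224460)  from 1·(1378591,119539) + (1210008,104921)
(x₁, y₁) = (2588599, 224460);  2588599² − 133·224460² = 1 ✓
(2588599+224460√133)^2 = 13401689565601 + 1162073863080√133
(2588599+224460√133)^3 = 69383200415647777399 + 6016286479789825380√133
(2588599+224460√133)^4 = 359210566425477440164982401 + 31147506330593762303822160√133
(2588599+224460√133)^5 = 1859704226076779569066850908714999 + 161256807479731348725343689282300√133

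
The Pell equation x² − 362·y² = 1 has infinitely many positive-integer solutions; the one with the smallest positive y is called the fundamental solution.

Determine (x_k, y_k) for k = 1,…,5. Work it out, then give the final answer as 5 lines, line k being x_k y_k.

723 38
1045457 54948
1511730099 79454770
2185960677697 114891542472
3160897628219763 166133090959742

d=362: √d = [19; 38] (ℓ=1, odd), read p_1/q_1
step 0: (19, 1)  from 19·(1,0) + (0,1)
step 1: (723, 38)  from 38·(19,1) + (1,0)
(x₁, y₁) = (723, 38);  723² − 362·38² = 1 ✓
k=2:  x_2 = 723·723+362·38·38 = 1045457,  y_2 = 723·38+38·723 = 54948
k=3:  x_3 = 723·1045457+362·38·54948 = 1511730099,  y_3 = 723·54948+38·1045457 = 79454770
k=4:  x_4 = 723·1511730099+362·38·79454770 = 2185960677697,  y_4 = 723·79454770+38·1511730099 = 114891542472
k=5:  x_5 = 723·2185960677697+362·38·114891542472 = 3160897628219763,  y_5 = 723·114891542472+38·2185960677697 = 166133090959742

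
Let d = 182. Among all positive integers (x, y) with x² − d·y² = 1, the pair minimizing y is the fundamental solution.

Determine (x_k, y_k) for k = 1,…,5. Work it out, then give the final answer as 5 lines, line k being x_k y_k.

√182 = [13; 2,26, …], period ℓ=2 (even) → k=1
k=0  a_k=13  p_k/q_k = 13/1
k=1  a_k=2  p_k/q_k = 27/2
→ (27, 2).  Check: 27²=729, 182·2²=728, difference 1.
(27+2√182)^2 = 1457 + 108√182
(27+2√182)^3 = 78651 + 5830√182
(27+2√182)^4 = 4245697 + 314712√182
(27+2√182)^5 = 229188987 + 16988618√182

27 2
1457 108
78651 5830
4245697 314712
229188987 16988618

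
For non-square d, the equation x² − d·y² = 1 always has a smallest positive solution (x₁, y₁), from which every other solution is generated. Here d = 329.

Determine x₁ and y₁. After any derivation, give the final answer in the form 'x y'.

[18; 7,4,2,1,1,4,1,1,2,4,7,36] for √329; ℓ=12 ⇒ convergent index 11
a_0=18:  p_0=18·1+0=18,  q_0=18·0+1=1
…
a_10=4:  p_10=4·74857+29366=328794,  q_10=4·4127+1619=18127
a_11=7:  p_11=7·328794+74857=2376415,  q_11=7·18127+4127=131016
→ (2376415, 131016).  Check: 2376415²=5647348252225, 329·131016²=5647348252224, difference 1.

2376415 131016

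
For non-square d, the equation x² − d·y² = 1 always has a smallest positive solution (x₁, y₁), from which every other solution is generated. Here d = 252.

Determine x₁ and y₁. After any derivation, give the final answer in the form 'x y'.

127 8

d=252: √d = [15; 1,6,1,30] (ℓ=4, even), read p_3/q_3
i=0: a=15 ⇒ p=15, q=1
i=1: a=1 ⇒ p=16, q=1
i=2: a=6 ⇒ p=111, q=7
i=3: a=1 ⇒ p=127, q=8
→ (127, 8).  Check: 127²=16129, 252·8²=16128, difference 1.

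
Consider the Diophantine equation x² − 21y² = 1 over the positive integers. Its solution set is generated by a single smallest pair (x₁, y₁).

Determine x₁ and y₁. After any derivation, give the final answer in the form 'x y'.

√21 = [4; 1,1,2,1,1,8, …], period ℓ=6 (even) → k=5
k=0  a_k=4  p_k/q_k = 4/1
…
k=4  a_k=1  p_k/q_k = 32/7
k=5  a_k=1  p_k/q_k = 55/12
→ (55, 12).  Check: 55²=3025, 21·12²=3024, difference 1.

55 12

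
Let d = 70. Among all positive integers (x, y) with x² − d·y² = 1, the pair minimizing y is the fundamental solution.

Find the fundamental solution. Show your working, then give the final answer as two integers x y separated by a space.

251 30

√70 = [8; 2,1,2,1,2,16, …], period ℓ=6 (even) → k=5
i=0: a=8 ⇒ p=8, q=1
…
i=2: a=1 ⇒ p=25, q=3
…
i=4: a=1 ⇒ p=92, q=11
i=5: a=2 ⇒ p=251, q=30
(x₁, y₁) = (251, 30);  251² − 70·30² = 1 ✓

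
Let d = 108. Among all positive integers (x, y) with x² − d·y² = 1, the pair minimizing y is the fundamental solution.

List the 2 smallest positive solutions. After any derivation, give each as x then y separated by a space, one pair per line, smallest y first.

1351 130
3650401 351260

[10; 2,1,1,4,1,1,2,20] for √108; ℓ=8 ⇒ convergent index 7
i=0: a=10 ⇒ p=10, q=1
…
i=2: a=1 ⇒ p=31, q=3
…
i=4: a=4 ⇒ p=239, q=23
…
i=6: a=1 ⇒ p=530, q=51
i=7: a=2 ⇒ p=1351, q=130
→ (1351, 130).  Check: 1351²=1825201, 108·130²=1825200, difference 1.
k=2:  x_2 = 1351·1351+108·130·130 = 3650401,  y_2 = 1351·130+130·1351 = 351260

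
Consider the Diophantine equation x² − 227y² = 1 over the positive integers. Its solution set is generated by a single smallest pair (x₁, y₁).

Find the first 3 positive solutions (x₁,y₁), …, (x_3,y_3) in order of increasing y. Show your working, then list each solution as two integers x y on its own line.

d=227: √d = [15; 15,30] (ℓ=2, even), read p_1/q_1
a_0=15:  p_0=15·1+0=15,  q_0=15·0+1=1
a_1=15:  p_1=15·15+1=226,  q_1=15·1+0=15
→ (226, 15).  Check: 226²=51076, 227·15²=51075, difference 1.
k=2:  x_2 = 226·226+227·15·15 = 102151,  y_2 = 226·15+15·226 = 6780
k=3:  x_3 = 226·102151+227·15·6780 = 46172026,  y_3 = 226·6780+15·102151 = 3064545

226 15
102151 6780
46172026 3064545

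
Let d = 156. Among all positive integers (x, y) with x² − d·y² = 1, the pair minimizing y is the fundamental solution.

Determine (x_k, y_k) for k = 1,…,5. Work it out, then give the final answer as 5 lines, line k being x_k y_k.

d=156: √d = [12; 2,24] (ℓ=2, even), read p_1/q_1
i=0: a=12 ⇒ p=12, q=1
i=1: a=2 ⇒ p=25, q=2
(x₁, y₁) = (25, 2);  25² − 156·2² = 1 ✓
k=2:  x_2 = 25·25+156·2·2 = 1249,  y_2 = 25·2+2·25 = 100
k=3:  x_3 = 25·1249+156·2·100 = 62425,  y_3 = 25·100+2·1249 = 4998
k=4:  x_4 = 25·62425+156·2·4998 = 3120001,  y_4 = 25·4998+2·62425 = 249800
k=5:  x_5 = 25·3120001+156·2·249800 = 155937625,  y_5 = 25·249800+2·3120001 = 12485002

25 2
1249 100
62425 4998
3120001 249800
155937625 12485002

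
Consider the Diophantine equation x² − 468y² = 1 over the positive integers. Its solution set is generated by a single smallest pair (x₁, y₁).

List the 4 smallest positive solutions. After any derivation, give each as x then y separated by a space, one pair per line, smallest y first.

d=468: √d = [21; 1,1,1,2,1,1,1,42] (ℓ=8, even), read p_7/q_7
i=0: a=21 ⇒ p=21, q=1
i=1: a=1 ⇒ p=22, q=1
…
i=6: a=1 ⇒ p=411, q=19
i=7: a=1 ⇒ p=649, q=30
(x₁, y₁) = (649, 30);  649² − 468·30² = 1 ✓
(649+30√468)^2 = 842401 + 38940√468
(649+30√468)^3 = 1093435849 + 50544090√468
(649+30√468)^4 = 1419278889601 + 65606189880√468

649 30
842401 38940
1093435849 50544090
1419278889601 65606189880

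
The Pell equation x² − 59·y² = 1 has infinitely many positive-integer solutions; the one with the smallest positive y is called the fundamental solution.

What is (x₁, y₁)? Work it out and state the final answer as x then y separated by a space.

530 69

[7; 1,2,7,2,1,14] for √59; ℓ=6 ⇒ convergent index 5
a_0=7:  p_0=7·1+0=7,  q_0=7·0+1=1
…
a_2=2:  p_2=2·8+7=23,  q_2=2·1+1=3
…
a_4=2:  p_4=2·169+23=361,  q_4=2·22+3=47
a_5=1:  p_5=1·361+169=530,  q_5=1·47+22=69
fundamental: x₁=530, y₁=69  (since 280900 − 59·4761 = 1)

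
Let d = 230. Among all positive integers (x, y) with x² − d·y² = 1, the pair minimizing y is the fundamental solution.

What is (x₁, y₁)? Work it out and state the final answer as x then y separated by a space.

91 6

√230 → a₀=15, period (6,30); ℓ=2 even so k=1
k=0  a_k=15  p_k/q_k = 15/1
k=1  a_k=6  p_k/q_k = 91/6
→ (91, 6).  Check: 91²=8281, 230·6²=8280, difference 1.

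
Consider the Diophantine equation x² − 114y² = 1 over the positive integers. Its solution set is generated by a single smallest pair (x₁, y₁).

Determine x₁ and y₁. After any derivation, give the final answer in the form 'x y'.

1025 96

√114 = [10; 1,2,10,2,1,20, …], period ℓ=6 (even) → k=5
k=0  a_k=10  p_k/q_k = 10/1
…
k=3  a_k=10  p_k/q_k = 331/31
k=4  a_k=2  p_k/q_k = 694/65
k=5  a_k=1  p_k/q_k = 1025/96
→ (1025, 96).  Check: 1025²=1050625, 114·96²=1050624, difference 1.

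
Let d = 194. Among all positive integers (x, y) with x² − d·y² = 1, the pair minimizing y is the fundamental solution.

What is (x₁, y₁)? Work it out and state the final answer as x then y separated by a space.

√194 = [13; 1,12,1,26, …], period ℓ=4 (even) → k=3
i=0: a=13 ⇒ p=13, q=1
…
i=2: a=12 ⇒ p=181, q=13
i=3: a=1 ⇒ p=195, q=14
(x₁, y₁) = (195, 14);  195² − 194·14² = 1 ✓

195 14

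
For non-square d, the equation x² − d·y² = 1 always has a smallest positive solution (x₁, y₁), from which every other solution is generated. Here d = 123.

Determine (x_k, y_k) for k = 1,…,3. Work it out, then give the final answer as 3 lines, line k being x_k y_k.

122 11
29767 2684
7263026 654885

√123 = [11; 11,22, …], period ℓ=2 (even) → k=1
step 0: (11, 1)  from 11·(1,0) + (0,1)
step 1: (122, 11)  from 11·(11,1) + (1,0)
→ (122, 11).  Check: 122²=14884, 123·11²=14883, difference 1.
(122+11√123)^2 = 29767 + 2684√123
(122+11√123)^3 = 7263026 + 654885√123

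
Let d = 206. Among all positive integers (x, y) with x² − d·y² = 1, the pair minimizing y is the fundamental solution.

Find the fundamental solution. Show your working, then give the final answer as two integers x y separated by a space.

59535 4148

√206 = [14; 2,1,5,14,5,1,2,28, …], period ℓ=8 (even) → k=7
k=0  a_k=14  p_k/q_k = 14/1
…
k=2  a_k=1  p_k/q_k = 43/3
k=3  a_k=5  p_k/q_k = 244/17
…
k=5  a_k=5  p_k/q_k = 17539/1222
k=6  a_k=1  p_k/q_k = 20998/1463
k=7  a_k=2  p_k/q_k = 59535/4148
(x₁, y₁) = (59535, 4148);  59535² − 206·4148² = 1 ✓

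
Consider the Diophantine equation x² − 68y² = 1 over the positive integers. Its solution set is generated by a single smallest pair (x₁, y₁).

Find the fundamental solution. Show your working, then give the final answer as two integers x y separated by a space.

√68 = [8; 4,16, …], period ℓ=2 (even) → k=1
step 0: (8, 1)  from 8·(1,0) + (0,1)
step 1: (33, 4)  from 4·(8,1) + (1,0)
fundamental: x₁=33, y₁=4  (since 1089 − 68·16 = 1)

33 4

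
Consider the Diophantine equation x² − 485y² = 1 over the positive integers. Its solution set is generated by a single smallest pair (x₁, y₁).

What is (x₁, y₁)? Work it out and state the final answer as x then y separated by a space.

969 44

√485 → a₀=22, period (44); ℓ=1 odd so k=1
k=0  a_k=22  p_k/q_k = 22/1
k=1  a_k=44  p_k/q_k = 969/44
(x₁, y₁) = (969, 44);  969² − 485·44² = 1 ✓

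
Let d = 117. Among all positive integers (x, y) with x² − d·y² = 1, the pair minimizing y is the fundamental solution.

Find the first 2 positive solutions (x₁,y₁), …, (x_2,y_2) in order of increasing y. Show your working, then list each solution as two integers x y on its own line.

√117 → a₀=10, period (1,4,2,4,1,20); ℓ=6 even so k=5
step 0: (10, 1)  from 10·(1,0) + (0,1)
step 1: (11, 1)  from 1·(10,1) + (1,0)
step 2: (54, 5)  from 4·(11,1) + (10,1)
…
step 4: (530, 49)  from 4·(119,11) + (54,5)
step 5: (649, 60)  from 1·(530,49) + (119,11)
→ (649, 60).  Check: 649²=421201, 117·60²=421200, difference 1.
(649+60√117)^2 = 842401 + 77880√117

649 60
842401 77880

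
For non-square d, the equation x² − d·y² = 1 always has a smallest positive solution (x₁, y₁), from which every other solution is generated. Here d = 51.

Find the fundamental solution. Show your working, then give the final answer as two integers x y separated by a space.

[7; 7,14] for √51; ℓ=2 ⇒ convergent index 1
step 0: (7, 1)  from 7·(1,0) + (0,1)
step 1: (50, 7)  from 7·(7,1) + (1,0)
(x₁, y₁) = (50, 7);  50² − 51·7² = 1 ✓

50 7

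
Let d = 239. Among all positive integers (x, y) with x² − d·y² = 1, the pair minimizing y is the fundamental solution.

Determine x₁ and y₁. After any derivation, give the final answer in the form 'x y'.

d=239: √d = [15; 2,5,1,2,4,15,4,2,1,5,2,30] (ℓ=12, even), read p_11/q_11
i=0: a=15 ⇒ p=15, q=1
…
i=2: a=5 ⇒ p=170, q=11
…
i=4: a=2 ⇒ p=572, q=37
i=5: a=4 ⇒ p=2489, q=161
…
i=7: a=4 ⇒ p=154117, q=9969
i=8: a=2 ⇒ p=346141, q=22390
…
i=10: a=5 ⇒ p=2847431, q=184185
i=11: a=2 ⇒ p=6195120, q=400729
(x₁, y₁) = (6195120, 400729);  6195120² − 239·400729² = 1 ✓

6195120 400729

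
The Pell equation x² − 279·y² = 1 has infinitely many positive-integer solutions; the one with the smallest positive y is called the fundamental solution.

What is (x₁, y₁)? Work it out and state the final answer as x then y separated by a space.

√279 = [16; 1,2,2,1,2,2,1,32, …], period ℓ=8 (even) → k=7
a_0=16:  p_0=16·1+0=16,  q_0=16·0+1=1
a_1=1:  p_1=1·16+1=17,  q_1=1·1+0=1
…
a_3=2:  p_3=2·50+17=117,  q_3=2·3+1=7
…
a_6=2:  p_6=2·451+167=1069,  q_6=2·27+10=64
a_7=1:  p_7=1·1069+451=1520,  q_7=1·64+27=91
(x₁, y₁) = (1520, 91);  1520² − 279·91² = 1 ✓

1520 91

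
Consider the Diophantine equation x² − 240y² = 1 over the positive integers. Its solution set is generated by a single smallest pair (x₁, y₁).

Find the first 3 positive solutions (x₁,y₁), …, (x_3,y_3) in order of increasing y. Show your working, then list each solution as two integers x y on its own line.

31 2
1921 124
119071 7686

d=240: √d = [15; 2,30] (ℓ=2, even), read p_1/q_1
k=0  a_k=15  p_k/q_k = 15/1
k=1  a_k=2  p_k/q_k = 31/2
(x₁, y₁) = (31, 2);  31² − 240·2² = 1 ✓
k=2:  x_2 = 31·31+240·2·2 = 1921,  y_2 = 31·2+2·31 = 124
k=3:  x_3 = 31·1921+240·2·124 = 119071,  y_3 = 31·124+2·1921 = 7686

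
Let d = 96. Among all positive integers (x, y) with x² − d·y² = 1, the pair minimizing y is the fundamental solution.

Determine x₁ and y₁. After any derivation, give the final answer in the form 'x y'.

49 5

√96 = [9; 1,3,1,18, …], period ℓ=4 (even) → k=3
i=0: a=9 ⇒ p=9, q=1
…
i=2: a=3 ⇒ p=39, q=4
i=3: a=1 ⇒ p=49, q=5
(x₁, y₁) = (49, 5);  49² − 96·5² = 1 ✓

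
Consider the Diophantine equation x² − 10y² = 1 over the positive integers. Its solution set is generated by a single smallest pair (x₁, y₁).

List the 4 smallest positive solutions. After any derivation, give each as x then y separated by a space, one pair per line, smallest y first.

√10 → a₀=3, period (6); ℓ=1 odd so k=1
k=0  a_k=3  p_k/q_k = 3/1
k=1  a_k=6  p_k/q_k = 19/6
(x₁, y₁) = (19, 6);  19² − 10·6² = 1 ✓
n=2: (19,6)∘(19,6) = (19·19+10·6·6, 19·6+6·19) = (721,228)
n=3: (721,228)∘(19,6) = (19·721+10·6·228, 19·228+6·721) = (27379,8658)
n=4: (27379,8658)∘(19,6) = (19·27379+10·6·8658, 19·8658+6·27379) = (1039681,328776)

19 6
721 228
27379 8658
1039681 328776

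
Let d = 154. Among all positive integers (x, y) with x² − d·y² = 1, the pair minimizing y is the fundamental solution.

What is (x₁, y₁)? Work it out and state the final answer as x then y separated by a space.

d=154: √d = [12; 2,2,3,1,2,1,3,2,2,24] (ℓ=10, even), read p_9/q_9
k=0  a_k=12  p_k/q_k = 12/1
…
k=2  a_k=2  p_k/q_k = 62/5
…
k=8  a_k=2  p_k/q_k = 8724/703
k=9  a_k=2  p_k/q_k = 21295/1716
fundamental: x₁=21295, y₁=1716  (since 453477025 − 154·2944656 = 1)

21295 1716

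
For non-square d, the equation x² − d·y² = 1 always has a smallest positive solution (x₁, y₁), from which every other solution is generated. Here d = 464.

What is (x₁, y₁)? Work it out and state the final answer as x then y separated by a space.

9801 455

√464 = [21; 1,1,5,1,1,1,5,1,1,42, …], period ℓ=10 (even) → k=9
k=0  a_k=21  p_k/q_k = 21/1
…
k=7  a_k=5  p_k/q_k = 4502/209
k=8  a_k=1  p_k/q_k = 5299/246
k=9  a_k=1  p_k/q_k = 9801/455
→ (9801, 455).  Check: 9801²=96059601, 464·455²=96059600, difference 1.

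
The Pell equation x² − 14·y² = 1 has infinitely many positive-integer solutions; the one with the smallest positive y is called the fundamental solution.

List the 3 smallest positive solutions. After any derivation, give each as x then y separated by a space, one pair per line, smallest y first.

√14 = [3; 1,2,1,6, …], period ℓ=4 (even) → k=3
k=0  a_k=3  p_k/q_k = 3/1
k=1  a_k=1  p_k/q_k = 4/1
k=2  a_k=2  p_k/q_k = 11/3
k=3  a_k=1  p_k/q_k = 15/4
(x₁, y₁) = (15, 4);  15² − 14·4² = 1 ✓
(15+4√14)^2 = 449 + 120√14
(15+4√14)^3 = 13455 + 3596√14

15 4
449 120
13455 3596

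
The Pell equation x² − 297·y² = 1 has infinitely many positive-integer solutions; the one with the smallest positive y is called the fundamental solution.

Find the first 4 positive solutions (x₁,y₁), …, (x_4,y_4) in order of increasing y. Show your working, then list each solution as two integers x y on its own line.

48599 2820
4723725601 274098360
459136680917399 26641812392460
44627167107085622401 2589530880648228720

[17; 4,3,1,1,2,1,1,3,4,34] for √297; ℓ=10 ⇒ convergent index 9
i=0: a=17 ⇒ p=17, q=1
i=1: a=4 ⇒ p=69, q=4
i=2: a=3 ⇒ p=224, q=13
…
i=4: a=1 ⇒ p=517, q=30
i=5: a=2 ⇒ p=1327, q=77
…
i=7: a=1 ⇒ p=3171, q=184
i=8: a=3 ⇒ p=11357, q=659
i=9: a=4 ⇒ p=48599, q=2820
→ (48599, 2820).  Check: 48599²=2361862801, 297·2820²=2361862800, difference 1.
k=2:  x_2 = 48599·48599+297·2820·2820 = 4723725601,  y_2 = 48599·2820+2820·48599 = 274098360
k=3:  x_3 = 48599·4723725601+297·2820·274098360 = 459136680917399,  y_3 = 48599·274098360+2820·4723725601 = 26641812392460
k=4:  x_4 = 48599·459136680917399+297·2820·26641812392460 = 44627167107085622401,  y_4 = 48599·26641812392460+2820·459136680917399 = 2589530880648228720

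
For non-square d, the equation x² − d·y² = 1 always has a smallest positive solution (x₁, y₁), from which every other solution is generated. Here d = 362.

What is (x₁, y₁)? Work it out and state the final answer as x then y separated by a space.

[19; 38] for √362; ℓ=1 ⇒ convergent index 1
step 0: (19, 1)  from 19·(1,0) + (0,1)
step 1: (723, 38)  from 38·(19,1) + (1,0)
→ (723, 38).  Check: 723²=522729, 362·38²=522728, difference 1.

723 38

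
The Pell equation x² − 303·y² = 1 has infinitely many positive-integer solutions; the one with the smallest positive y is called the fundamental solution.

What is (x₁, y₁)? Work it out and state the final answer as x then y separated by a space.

2524 145

[17; 2,2,5,2,2,34] for √303; ℓ=6 ⇒ convergent index 5
step 0: (17, 1)  from 17·(1,0) + (0,1)
step 1: (35, 2)  from 2·(17,1) + (1,0)
…
step 4: (1027, 59)  from 2·(470,27) + (87,5)
step 5: (2524, 145)  from 2·(1027,59) + (470,27)
fundamental: x₁=2524, y₁=145  (since 6370576 − 303·21025 = 1)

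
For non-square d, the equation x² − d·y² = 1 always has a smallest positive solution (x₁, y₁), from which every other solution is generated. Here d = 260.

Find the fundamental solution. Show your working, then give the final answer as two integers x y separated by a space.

d=260: √d = [16; 8,32] (ℓ=2, even), read p_1/q_1
i=0: a=16 ⇒ p=16, q=1
i=1: a=8 ⇒ p=129, q=8
fundamental: x₁=129, y₁=8  (since 16641 − 260·64 = 1)

129 8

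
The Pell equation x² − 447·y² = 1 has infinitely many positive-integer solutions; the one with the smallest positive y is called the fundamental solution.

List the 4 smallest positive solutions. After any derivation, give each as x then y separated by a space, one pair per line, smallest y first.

√447 → a₀=21, period (7,42); ℓ=2 even so k=1
k=0  a_k=21  p_k/q_k = 21/1
k=1  a_k=7  p_k/q_k = 148/7
fundamental: x₁=148, y₁=7  (since 21904 − 447·49 = 1)
(x_2, y_2) = (148·148 + 447·7·7, 148·7 + 7·148) = (43807, 2072)
(x_3, y_3) = (148·43807 + 447·7·2072, 148·2072 + 7·43807) = (12966724, 613305)
(x_4, y_4) = (148·12966724 + 447·7·613305, 148·613305 + 7·12966724) = (3838106497, 181536208)

148 7
43807 2072
12966724 613305
3838106497 181536208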